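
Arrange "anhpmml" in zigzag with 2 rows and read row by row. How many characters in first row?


Zigzag "anhpmml" into 2 rows:
Placing characters:
  'a' => row 0
  'n' => row 1
  'h' => row 0
  'p' => row 1
  'm' => row 0
  'm' => row 1
  'l' => row 0
Rows:
  Row 0: "ahml"
  Row 1: "npm"
First row length: 4

4


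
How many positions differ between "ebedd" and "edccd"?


Comparing "ebedd" and "edccd" position by position:
  Position 0: 'e' vs 'e' => same
  Position 1: 'b' vs 'd' => DIFFER
  Position 2: 'e' vs 'c' => DIFFER
  Position 3: 'd' vs 'c' => DIFFER
  Position 4: 'd' vs 'd' => same
Positions that differ: 3

3


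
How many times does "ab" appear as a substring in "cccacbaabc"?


Searching for "ab" in "cccacbaabc"
Scanning each position:
  Position 0: "cc" => no
  Position 1: "cc" => no
  Position 2: "ca" => no
  Position 3: "ac" => no
  Position 4: "cb" => no
  Position 5: "ba" => no
  Position 6: "aa" => no
  Position 7: "ab" => MATCH
  Position 8: "bc" => no
Total occurrences: 1

1


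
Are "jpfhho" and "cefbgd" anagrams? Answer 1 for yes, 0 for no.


Strings: "jpfhho", "cefbgd"
Sorted first:  fhhjop
Sorted second: bcdefg
Differ at position 0: 'f' vs 'b' => not anagrams

0


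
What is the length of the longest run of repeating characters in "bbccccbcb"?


Input: "bbccccbcb"
Scanning for longest run:
  Position 1 ('b'): continues run of 'b', length=2
  Position 2 ('c'): new char, reset run to 1
  Position 3 ('c'): continues run of 'c', length=2
  Position 4 ('c'): continues run of 'c', length=3
  Position 5 ('c'): continues run of 'c', length=4
  Position 6 ('b'): new char, reset run to 1
  Position 7 ('c'): new char, reset run to 1
  Position 8 ('b'): new char, reset run to 1
Longest run: 'c' with length 4

4


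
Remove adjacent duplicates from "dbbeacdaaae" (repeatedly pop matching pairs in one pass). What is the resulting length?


Input: dbbeacdaaae
Stack-based adjacent duplicate removal:
  Read 'd': push. Stack: d
  Read 'b': push. Stack: db
  Read 'b': matches stack top 'b' => pop. Stack: d
  Read 'e': push. Stack: de
  Read 'a': push. Stack: dea
  Read 'c': push. Stack: deac
  Read 'd': push. Stack: deacd
  Read 'a': push. Stack: deacda
  Read 'a': matches stack top 'a' => pop. Stack: deacd
  Read 'a': push. Stack: deacda
  Read 'e': push. Stack: deacdae
Final stack: "deacdae" (length 7)

7


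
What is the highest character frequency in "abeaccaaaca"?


Input: abeaccaaaca
Character counts:
  'a': 6
  'b': 1
  'c': 3
  'e': 1
Maximum frequency: 6

6


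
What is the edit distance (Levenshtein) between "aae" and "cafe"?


Computing edit distance: "aae" -> "cafe"
DP table:
           c    a    f    e
      0    1    2    3    4
  a   1    1    1    2    3
  a   2    2    1    2    3
  e   3    3    2    2    2
Edit distance = dp[3][4] = 2

2


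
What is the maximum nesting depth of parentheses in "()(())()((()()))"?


Input: "()(())()((()()))"
Tracking depth:
  Position 0 '(': depth becomes 1
  Position 1 ')': depth becomes 0
  Position 2 '(': depth becomes 1
  Position 3 '(': depth becomes 2
  Position 4 ')': depth becomes 1
  Position 5 ')': depth becomes 0
  Position 6 '(': depth becomes 1
  Position 7 ')': depth becomes 0
  Position 8 '(': depth becomes 1
  Position 9 '(': depth becomes 2
  Position 10 '(': depth becomes 3
  Position 11 ')': depth becomes 2
  Position 12 '(': depth becomes 3
  Position 13 ')': depth becomes 2
  Position 14 ')': depth becomes 1
  Position 15 ')': depth becomes 0
Maximum depth reached: 3

3


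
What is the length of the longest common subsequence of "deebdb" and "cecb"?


LCS of "deebdb" and "cecb"
DP table:
           c    e    c    b
      0    0    0    0    0
  d   0    0    0    0    0
  e   0    0    1    1    1
  e   0    0    1    1    1
  b   0    0    1    1    2
  d   0    0    1    1    2
  b   0    0    1    1    2
LCS length = dp[6][4] = 2

2


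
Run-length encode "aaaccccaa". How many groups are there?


Input: aaaccccaa
Scanning for consecutive runs:
  Group 1: 'a' x 3 (positions 0-2)
  Group 2: 'c' x 4 (positions 3-6)
  Group 3: 'a' x 2 (positions 7-8)
Total groups: 3

3


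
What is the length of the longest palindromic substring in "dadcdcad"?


Input: "dadcdcad"
Checking substrings for palindromes:
  [0:3] "dad" (len 3) => palindrome
  [2:5] "dcd" (len 3) => palindrome
  [3:6] "cdc" (len 3) => palindrome
Longest palindromic substring: "dad" with length 3

3


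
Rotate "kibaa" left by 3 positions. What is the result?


Input: "kibaa", rotate left by 3
First 3 characters: "kib"
Remaining characters: "aa"
Concatenate remaining + first: "aa" + "kib" = "aakib"

aakib


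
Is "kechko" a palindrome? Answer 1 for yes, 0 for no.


Input: kechko
Reversed: okhcek
  Compare pos 0 ('k') with pos 5 ('o'): MISMATCH
  Compare pos 1 ('e') with pos 4 ('k'): MISMATCH
  Compare pos 2 ('c') with pos 3 ('h'): MISMATCH
Result: not a palindrome

0


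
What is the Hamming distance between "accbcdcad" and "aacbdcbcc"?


Comparing "accbcdcad" and "aacbdcbcc" position by position:
  Position 0: 'a' vs 'a' => same
  Position 1: 'c' vs 'a' => differ
  Position 2: 'c' vs 'c' => same
  Position 3: 'b' vs 'b' => same
  Position 4: 'c' vs 'd' => differ
  Position 5: 'd' vs 'c' => differ
  Position 6: 'c' vs 'b' => differ
  Position 7: 'a' vs 'c' => differ
  Position 8: 'd' vs 'c' => differ
Total differences (Hamming distance): 6

6


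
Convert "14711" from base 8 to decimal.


Input: "14711" in base 8
Positional expansion:
  Digit '1' (value 1) x 8^4 = 4096
  Digit '4' (value 4) x 8^3 = 2048
  Digit '7' (value 7) x 8^2 = 448
  Digit '1' (value 1) x 8^1 = 8
  Digit '1' (value 1) x 8^0 = 1
Sum = 6601

6601


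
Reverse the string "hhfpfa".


Input: hhfpfa
Reading characters right to left:
  Position 5: 'a'
  Position 4: 'f'
  Position 3: 'p'
  Position 2: 'f'
  Position 1: 'h'
  Position 0: 'h'
Reversed: afpfhh

afpfhh


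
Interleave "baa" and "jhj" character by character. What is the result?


Interleaving "baa" and "jhj":
  Position 0: 'b' from first, 'j' from second => "bj"
  Position 1: 'a' from first, 'h' from second => "ah"
  Position 2: 'a' from first, 'j' from second => "aj"
Result: bjahaj

bjahaj


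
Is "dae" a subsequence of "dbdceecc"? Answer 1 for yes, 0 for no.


Check if "dae" is a subsequence of "dbdceecc"
Greedy scan:
  Position 0 ('d'): matches sub[0] = 'd'
  Position 1 ('b'): no match needed
  Position 2 ('d'): no match needed
  Position 3 ('c'): no match needed
  Position 4 ('e'): no match needed
  Position 5 ('e'): no match needed
  Position 6 ('c'): no match needed
  Position 7 ('c'): no match needed
Only matched 1/3 characters => not a subsequence

0


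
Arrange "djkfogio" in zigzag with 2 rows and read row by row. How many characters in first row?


Zigzag "djkfogio" into 2 rows:
Placing characters:
  'd' => row 0
  'j' => row 1
  'k' => row 0
  'f' => row 1
  'o' => row 0
  'g' => row 1
  'i' => row 0
  'o' => row 1
Rows:
  Row 0: "dkoi"
  Row 1: "jfgo"
First row length: 4

4


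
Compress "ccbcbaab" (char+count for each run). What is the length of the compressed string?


Input: ccbcbaab
Runs:
  'c' x 2 => "c2"
  'b' x 1 => "b1"
  'c' x 1 => "c1"
  'b' x 1 => "b1"
  'a' x 2 => "a2"
  'b' x 1 => "b1"
Compressed: "c2b1c1b1a2b1"
Compressed length: 12

12


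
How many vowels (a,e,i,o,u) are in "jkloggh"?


Input: jkloggh
Checking each character:
  'j' at position 0: consonant
  'k' at position 1: consonant
  'l' at position 2: consonant
  'o' at position 3: vowel (running total: 1)
  'g' at position 4: consonant
  'g' at position 5: consonant
  'h' at position 6: consonant
Total vowels: 1

1


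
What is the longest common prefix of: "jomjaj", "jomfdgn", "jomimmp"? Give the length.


Words: jomjaj, jomfdgn, jomimmp
  Position 0: all 'j' => match
  Position 1: all 'o' => match
  Position 2: all 'm' => match
  Position 3: ('j', 'f', 'i') => mismatch, stop
LCP = "jom" (length 3)

3


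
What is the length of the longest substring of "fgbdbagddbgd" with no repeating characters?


Input: "fgbdbagddbgd"
Sliding window (track last position of each char):
  Position 0 ('f'): window [0,0] length 1 -- new best
  Position 1 ('g'): window [0,1] length 2 -- new best
  Position 2 ('b'): window [0,2] length 3 -- new best
  Position 3 ('d'): window [0,3] length 4 -- new best
  Position 4 ('b'): repeat (last at 2), move window start to 3
  Position 4 ('b'): window [3,4] length 2
  Position 5 ('a'): window [3,5] length 3
  Position 6 ('g'): window [3,6] length 4
  Position 7 ('d'): repeat (last at 3), move window start to 4
  Position 7 ('d'): window [4,7] length 4
  Position 8 ('d'): repeat (last at 7), move window start to 8
  Position 8 ('d'): window [8,8] length 1
  Position 9 ('b'): window [8,9] length 2
  Position 10 ('g'): window [8,10] length 3
  Position 11 ('d'): repeat (last at 8), move window start to 9
  Position 11 ('d'): window [9,11] length 3
Longest substring with no repeats: "fgbd" with length 4

4


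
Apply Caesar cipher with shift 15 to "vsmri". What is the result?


Caesar cipher: shift "vsmri" by 15
  'v' (pos 21) + 15 = pos 10 = 'k'
  's' (pos 18) + 15 = pos 7 = 'h'
  'm' (pos 12) + 15 = pos 1 = 'b'
  'r' (pos 17) + 15 = pos 6 = 'g'
  'i' (pos 8) + 15 = pos 23 = 'x'
Result: khbgx

khbgx


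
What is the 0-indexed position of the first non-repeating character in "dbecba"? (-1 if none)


Input: dbecba
Character frequencies:
  'a': 1
  'b': 2
  'c': 1
  'd': 1
  'e': 1
Scanning left to right for freq == 1:
  Position 0 ('d'): unique! => answer = 0

0


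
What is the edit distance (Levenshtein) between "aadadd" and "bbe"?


Computing edit distance: "aadadd" -> "bbe"
DP table:
           b    b    e
      0    1    2    3
  a   1    1    2    3
  a   2    2    2    3
  d   3    3    3    3
  a   4    4    4    4
  d   5    5    5    5
  d   6    6    6    6
Edit distance = dp[6][3] = 6

6


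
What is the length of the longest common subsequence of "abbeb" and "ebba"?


LCS of "abbeb" and "ebba"
DP table:
           e    b    b    a
      0    0    0    0    0
  a   0    0    0    0    1
  b   0    0    1    1    1
  b   0    0    1    2    2
  e   0    1    1    2    2
  b   0    1    2    2    2
LCS length = dp[5][4] = 2

2


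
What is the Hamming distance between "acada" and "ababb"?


Comparing "acada" and "ababb" position by position:
  Position 0: 'a' vs 'a' => same
  Position 1: 'c' vs 'b' => differ
  Position 2: 'a' vs 'a' => same
  Position 3: 'd' vs 'b' => differ
  Position 4: 'a' vs 'b' => differ
Total differences (Hamming distance): 3

3


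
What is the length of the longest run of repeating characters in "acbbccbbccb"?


Input: "acbbccbbccb"
Scanning for longest run:
  Position 1 ('c'): new char, reset run to 1
  Position 2 ('b'): new char, reset run to 1
  Position 3 ('b'): continues run of 'b', length=2
  Position 4 ('c'): new char, reset run to 1
  Position 5 ('c'): continues run of 'c', length=2
  Position 6 ('b'): new char, reset run to 1
  Position 7 ('b'): continues run of 'b', length=2
  Position 8 ('c'): new char, reset run to 1
  Position 9 ('c'): continues run of 'c', length=2
  Position 10 ('b'): new char, reset run to 1
Longest run: 'b' with length 2

2


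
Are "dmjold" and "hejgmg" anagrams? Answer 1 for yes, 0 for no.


Strings: "dmjold", "hejgmg"
Sorted first:  ddjlmo
Sorted second: egghjm
Differ at position 0: 'd' vs 'e' => not anagrams

0


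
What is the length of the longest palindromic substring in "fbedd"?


Input: "fbedd"
Checking substrings for palindromes:
  [3:5] "dd" (len 2) => palindrome
Longest palindromic substring: "dd" with length 2

2


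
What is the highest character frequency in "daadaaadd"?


Input: daadaaadd
Character counts:
  'a': 5
  'd': 4
Maximum frequency: 5

5


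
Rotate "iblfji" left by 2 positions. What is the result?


Input: "iblfji", rotate left by 2
First 2 characters: "ib"
Remaining characters: "lfji"
Concatenate remaining + first: "lfji" + "ib" = "lfjiib"

lfjiib


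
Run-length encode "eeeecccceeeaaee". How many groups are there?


Input: eeeecccceeeaaee
Scanning for consecutive runs:
  Group 1: 'e' x 4 (positions 0-3)
  Group 2: 'c' x 4 (positions 4-7)
  Group 3: 'e' x 3 (positions 8-10)
  Group 4: 'a' x 2 (positions 11-12)
  Group 5: 'e' x 2 (positions 13-14)
Total groups: 5

5


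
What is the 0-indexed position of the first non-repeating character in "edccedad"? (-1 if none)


Input: edccedad
Character frequencies:
  'a': 1
  'c': 2
  'd': 3
  'e': 2
Scanning left to right for freq == 1:
  Position 0 ('e'): freq=2, skip
  Position 1 ('d'): freq=3, skip
  Position 2 ('c'): freq=2, skip
  Position 3 ('c'): freq=2, skip
  Position 4 ('e'): freq=2, skip
  Position 5 ('d'): freq=3, skip
  Position 6 ('a'): unique! => answer = 6

6


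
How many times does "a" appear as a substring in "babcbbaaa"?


Searching for "a" in "babcbbaaa"
Scanning each position:
  Position 0: "b" => no
  Position 1: "a" => MATCH
  Position 2: "b" => no
  Position 3: "c" => no
  Position 4: "b" => no
  Position 5: "b" => no
  Position 6: "a" => MATCH
  Position 7: "a" => MATCH
  Position 8: "a" => MATCH
Total occurrences: 4

4


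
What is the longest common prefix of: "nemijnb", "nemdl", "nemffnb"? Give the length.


Words: nemijnb, nemdl, nemffnb
  Position 0: all 'n' => match
  Position 1: all 'e' => match
  Position 2: all 'm' => match
  Position 3: ('i', 'd', 'f') => mismatch, stop
LCP = "nem" (length 3)

3


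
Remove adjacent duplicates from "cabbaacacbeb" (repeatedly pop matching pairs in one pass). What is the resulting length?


Input: cabbaacacbeb
Stack-based adjacent duplicate removal:
  Read 'c': push. Stack: c
  Read 'a': push. Stack: ca
  Read 'b': push. Stack: cab
  Read 'b': matches stack top 'b' => pop. Stack: ca
  Read 'a': matches stack top 'a' => pop. Stack: c
  Read 'a': push. Stack: ca
  Read 'c': push. Stack: cac
  Read 'a': push. Stack: caca
  Read 'c': push. Stack: cacac
  Read 'b': push. Stack: cacacb
  Read 'e': push. Stack: cacacbe
  Read 'b': push. Stack: cacacbeb
Final stack: "cacacbeb" (length 8)

8


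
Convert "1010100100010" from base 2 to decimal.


Input: "1010100100010" in base 2
Positional expansion:
  Digit '1' (value 1) x 2^12 = 4096
  Digit '0' (value 0) x 2^11 = 0
  Digit '1' (value 1) x 2^10 = 1024
  Digit '0' (value 0) x 2^9 = 0
  Digit '1' (value 1) x 2^8 = 256
  Digit '0' (value 0) x 2^7 = 0
  Digit '0' (value 0) x 2^6 = 0
  Digit '1' (value 1) x 2^5 = 32
  Digit '0' (value 0) x 2^4 = 0
  Digit '0' (value 0) x 2^3 = 0
  Digit '0' (value 0) x 2^2 = 0
  Digit '1' (value 1) x 2^1 = 2
  Digit '0' (value 0) x 2^0 = 0
Sum = 5410

5410


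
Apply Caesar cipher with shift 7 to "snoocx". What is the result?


Caesar cipher: shift "snoocx" by 7
  's' (pos 18) + 7 = pos 25 = 'z'
  'n' (pos 13) + 7 = pos 20 = 'u'
  'o' (pos 14) + 7 = pos 21 = 'v'
  'o' (pos 14) + 7 = pos 21 = 'v'
  'c' (pos 2) + 7 = pos 9 = 'j'
  'x' (pos 23) + 7 = pos 4 = 'e'
Result: zuvvje

zuvvje


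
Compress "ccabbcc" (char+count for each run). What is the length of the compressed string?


Input: ccabbcc
Runs:
  'c' x 2 => "c2"
  'a' x 1 => "a1"
  'b' x 2 => "b2"
  'c' x 2 => "c2"
Compressed: "c2a1b2c2"
Compressed length: 8

8


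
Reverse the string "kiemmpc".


Input: kiemmpc
Reading characters right to left:
  Position 6: 'c'
  Position 5: 'p'
  Position 4: 'm'
  Position 3: 'm'
  Position 2: 'e'
  Position 1: 'i'
  Position 0: 'k'
Reversed: cpmmeik

cpmmeik


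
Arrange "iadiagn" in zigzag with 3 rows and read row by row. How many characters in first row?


Zigzag "iadiagn" into 3 rows:
Placing characters:
  'i' => row 0
  'a' => row 1
  'd' => row 2
  'i' => row 1
  'a' => row 0
  'g' => row 1
  'n' => row 2
Rows:
  Row 0: "ia"
  Row 1: "aig"
  Row 2: "dn"
First row length: 2

2


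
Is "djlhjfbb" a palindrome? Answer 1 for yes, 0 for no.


Input: djlhjfbb
Reversed: bbfjhljd
  Compare pos 0 ('d') with pos 7 ('b'): MISMATCH
  Compare pos 1 ('j') with pos 6 ('b'): MISMATCH
  Compare pos 2 ('l') with pos 5 ('f'): MISMATCH
  Compare pos 3 ('h') with pos 4 ('j'): MISMATCH
Result: not a palindrome

0


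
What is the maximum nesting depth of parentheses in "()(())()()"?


Input: "()(())()()"
Tracking depth:
  Position 0 '(': depth becomes 1
  Position 1 ')': depth becomes 0
  Position 2 '(': depth becomes 1
  Position 3 '(': depth becomes 2
  Position 4 ')': depth becomes 1
  Position 5 ')': depth becomes 0
  Position 6 '(': depth becomes 1
  Position 7 ')': depth becomes 0
  Position 8 '(': depth becomes 1
  Position 9 ')': depth becomes 0
Maximum depth reached: 2

2


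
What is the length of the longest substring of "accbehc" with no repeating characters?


Input: "accbehc"
Sliding window (track last position of each char):
  Position 0 ('a'): window [0,0] length 1 -- new best
  Position 1 ('c'): window [0,1] length 2 -- new best
  Position 2 ('c'): repeat (last at 1), move window start to 2
  Position 2 ('c'): window [2,2] length 1
  Position 3 ('b'): window [2,3] length 2
  Position 4 ('e'): window [2,4] length 3 -- new best
  Position 5 ('h'): window [2,5] length 4 -- new best
  Position 6 ('c'): repeat (last at 2), move window start to 3
  Position 6 ('c'): window [3,6] length 4
Longest substring with no repeats: "cbeh" with length 4

4


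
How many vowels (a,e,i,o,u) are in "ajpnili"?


Input: ajpnili
Checking each character:
  'a' at position 0: vowel (running total: 1)
  'j' at position 1: consonant
  'p' at position 2: consonant
  'n' at position 3: consonant
  'i' at position 4: vowel (running total: 2)
  'l' at position 5: consonant
  'i' at position 6: vowel (running total: 3)
Total vowels: 3

3


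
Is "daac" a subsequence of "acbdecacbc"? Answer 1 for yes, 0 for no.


Check if "daac" is a subsequence of "acbdecacbc"
Greedy scan:
  Position 0 ('a'): no match needed
  Position 1 ('c'): no match needed
  Position 2 ('b'): no match needed
  Position 3 ('d'): matches sub[0] = 'd'
  Position 4 ('e'): no match needed
  Position 5 ('c'): no match needed
  Position 6 ('a'): matches sub[1] = 'a'
  Position 7 ('c'): no match needed
  Position 8 ('b'): no match needed
  Position 9 ('c'): no match needed
Only matched 2/4 characters => not a subsequence

0


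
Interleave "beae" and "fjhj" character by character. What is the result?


Interleaving "beae" and "fjhj":
  Position 0: 'b' from first, 'f' from second => "bf"
  Position 1: 'e' from first, 'j' from second => "ej"
  Position 2: 'a' from first, 'h' from second => "ah"
  Position 3: 'e' from first, 'j' from second => "ej"
Result: bfejahej

bfejahej


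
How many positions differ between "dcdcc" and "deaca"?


Comparing "dcdcc" and "deaca" position by position:
  Position 0: 'd' vs 'd' => same
  Position 1: 'c' vs 'e' => DIFFER
  Position 2: 'd' vs 'a' => DIFFER
  Position 3: 'c' vs 'c' => same
  Position 4: 'c' vs 'a' => DIFFER
Positions that differ: 3

3


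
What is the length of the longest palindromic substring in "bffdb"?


Input: "bffdb"
Checking substrings for palindromes:
  [1:3] "ff" (len 2) => palindrome
Longest palindromic substring: "ff" with length 2

2


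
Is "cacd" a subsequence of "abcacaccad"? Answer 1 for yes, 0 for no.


Check if "cacd" is a subsequence of "abcacaccad"
Greedy scan:
  Position 0 ('a'): no match needed
  Position 1 ('b'): no match needed
  Position 2 ('c'): matches sub[0] = 'c'
  Position 3 ('a'): matches sub[1] = 'a'
  Position 4 ('c'): matches sub[2] = 'c'
  Position 5 ('a'): no match needed
  Position 6 ('c'): no match needed
  Position 7 ('c'): no match needed
  Position 8 ('a'): no match needed
  Position 9 ('d'): matches sub[3] = 'd'
All 4 characters matched => is a subsequence

1


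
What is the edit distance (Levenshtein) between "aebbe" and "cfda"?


Computing edit distance: "aebbe" -> "cfda"
DP table:
           c    f    d    a
      0    1    2    3    4
  a   1    1    2    3    3
  e   2    2    2    3    4
  b   3    3    3    3    4
  b   4    4    4    4    4
  e   5    5    5    5    5
Edit distance = dp[5][4] = 5

5


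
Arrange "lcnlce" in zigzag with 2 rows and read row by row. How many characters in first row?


Zigzag "lcnlce" into 2 rows:
Placing characters:
  'l' => row 0
  'c' => row 1
  'n' => row 0
  'l' => row 1
  'c' => row 0
  'e' => row 1
Rows:
  Row 0: "lnc"
  Row 1: "cle"
First row length: 3

3


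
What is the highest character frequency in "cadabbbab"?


Input: cadabbbab
Character counts:
  'a': 3
  'b': 4
  'c': 1
  'd': 1
Maximum frequency: 4

4


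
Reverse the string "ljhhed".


Input: ljhhed
Reading characters right to left:
  Position 5: 'd'
  Position 4: 'e'
  Position 3: 'h'
  Position 2: 'h'
  Position 1: 'j'
  Position 0: 'l'
Reversed: dehhjl

dehhjl


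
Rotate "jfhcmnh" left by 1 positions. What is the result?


Input: "jfhcmnh", rotate left by 1
First 1 characters: "j"
Remaining characters: "fhcmnh"
Concatenate remaining + first: "fhcmnh" + "j" = "fhcmnhj"

fhcmnhj


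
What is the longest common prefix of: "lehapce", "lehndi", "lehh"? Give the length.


Words: lehapce, lehndi, lehh
  Position 0: all 'l' => match
  Position 1: all 'e' => match
  Position 2: all 'h' => match
  Position 3: ('a', 'n', 'h') => mismatch, stop
LCP = "leh" (length 3)

3


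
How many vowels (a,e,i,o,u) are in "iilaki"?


Input: iilaki
Checking each character:
  'i' at position 0: vowel (running total: 1)
  'i' at position 1: vowel (running total: 2)
  'l' at position 2: consonant
  'a' at position 3: vowel (running total: 3)
  'k' at position 4: consonant
  'i' at position 5: vowel (running total: 4)
Total vowels: 4

4


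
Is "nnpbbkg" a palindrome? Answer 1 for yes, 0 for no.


Input: nnpbbkg
Reversed: gkbbpnn
  Compare pos 0 ('n') with pos 6 ('g'): MISMATCH
  Compare pos 1 ('n') with pos 5 ('k'): MISMATCH
  Compare pos 2 ('p') with pos 4 ('b'): MISMATCH
Result: not a palindrome

0


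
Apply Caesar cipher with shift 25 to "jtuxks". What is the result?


Caesar cipher: shift "jtuxks" by 25
  'j' (pos 9) + 25 = pos 8 = 'i'
  't' (pos 19) + 25 = pos 18 = 's'
  'u' (pos 20) + 25 = pos 19 = 't'
  'x' (pos 23) + 25 = pos 22 = 'w'
  'k' (pos 10) + 25 = pos 9 = 'j'
  's' (pos 18) + 25 = pos 17 = 'r'
Result: istwjr

istwjr


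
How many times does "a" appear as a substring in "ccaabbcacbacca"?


Searching for "a" in "ccaabbcacbacca"
Scanning each position:
  Position 0: "c" => no
  Position 1: "c" => no
  Position 2: "a" => MATCH
  Position 3: "a" => MATCH
  Position 4: "b" => no
  Position 5: "b" => no
  Position 6: "c" => no
  Position 7: "a" => MATCH
  Position 8: "c" => no
  Position 9: "b" => no
  Position 10: "a" => MATCH
  Position 11: "c" => no
  Position 12: "c" => no
  Position 13: "a" => MATCH
Total occurrences: 5

5


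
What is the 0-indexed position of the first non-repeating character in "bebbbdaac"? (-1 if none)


Input: bebbbdaac
Character frequencies:
  'a': 2
  'b': 4
  'c': 1
  'd': 1
  'e': 1
Scanning left to right for freq == 1:
  Position 0 ('b'): freq=4, skip
  Position 1 ('e'): unique! => answer = 1

1


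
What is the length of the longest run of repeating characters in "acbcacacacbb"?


Input: "acbcacacacbb"
Scanning for longest run:
  Position 1 ('c'): new char, reset run to 1
  Position 2 ('b'): new char, reset run to 1
  Position 3 ('c'): new char, reset run to 1
  Position 4 ('a'): new char, reset run to 1
  Position 5 ('c'): new char, reset run to 1
  Position 6 ('a'): new char, reset run to 1
  Position 7 ('c'): new char, reset run to 1
  Position 8 ('a'): new char, reset run to 1
  Position 9 ('c'): new char, reset run to 1
  Position 10 ('b'): new char, reset run to 1
  Position 11 ('b'): continues run of 'b', length=2
Longest run: 'b' with length 2

2


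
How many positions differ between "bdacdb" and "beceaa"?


Comparing "bdacdb" and "beceaa" position by position:
  Position 0: 'b' vs 'b' => same
  Position 1: 'd' vs 'e' => DIFFER
  Position 2: 'a' vs 'c' => DIFFER
  Position 3: 'c' vs 'e' => DIFFER
  Position 4: 'd' vs 'a' => DIFFER
  Position 5: 'b' vs 'a' => DIFFER
Positions that differ: 5

5


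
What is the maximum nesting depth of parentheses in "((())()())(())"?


Input: "((())()())(())"
Tracking depth:
  Position 0 '(': depth becomes 1
  Position 1 '(': depth becomes 2
  Position 2 '(': depth becomes 3
  Position 3 ')': depth becomes 2
  Position 4 ')': depth becomes 1
  Position 5 '(': depth becomes 2
  Position 6 ')': depth becomes 1
  Position 7 '(': depth becomes 2
  Position 8 ')': depth becomes 1
  Position 9 ')': depth becomes 0
  Position 10 '(': depth becomes 1
  Position 11 '(': depth becomes 2
  Position 12 ')': depth becomes 1
  Position 13 ')': depth becomes 0
Maximum depth reached: 3

3


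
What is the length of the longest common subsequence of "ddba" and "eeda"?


LCS of "ddba" and "eeda"
DP table:
           e    e    d    a
      0    0    0    0    0
  d   0    0    0    1    1
  d   0    0    0    1    1
  b   0    0    0    1    1
  a   0    0    0    1    2
LCS length = dp[4][4] = 2

2


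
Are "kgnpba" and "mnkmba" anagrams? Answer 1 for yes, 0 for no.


Strings: "kgnpba", "mnkmba"
Sorted first:  abgknp
Sorted second: abkmmn
Differ at position 2: 'g' vs 'k' => not anagrams

0


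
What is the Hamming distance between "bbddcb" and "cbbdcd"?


Comparing "bbddcb" and "cbbdcd" position by position:
  Position 0: 'b' vs 'c' => differ
  Position 1: 'b' vs 'b' => same
  Position 2: 'd' vs 'b' => differ
  Position 3: 'd' vs 'd' => same
  Position 4: 'c' vs 'c' => same
  Position 5: 'b' vs 'd' => differ
Total differences (Hamming distance): 3

3


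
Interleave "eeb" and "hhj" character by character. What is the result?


Interleaving "eeb" and "hhj":
  Position 0: 'e' from first, 'h' from second => "eh"
  Position 1: 'e' from first, 'h' from second => "eh"
  Position 2: 'b' from first, 'j' from second => "bj"
Result: ehehbj

ehehbj


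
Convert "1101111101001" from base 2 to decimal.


Input: "1101111101001" in base 2
Positional expansion:
  Digit '1' (value 1) x 2^12 = 4096
  Digit '1' (value 1) x 2^11 = 2048
  Digit '0' (value 0) x 2^10 = 0
  Digit '1' (value 1) x 2^9 = 512
  Digit '1' (value 1) x 2^8 = 256
  Digit '1' (value 1) x 2^7 = 128
  Digit '1' (value 1) x 2^6 = 64
  Digit '1' (value 1) x 2^5 = 32
  Digit '0' (value 0) x 2^4 = 0
  Digit '1' (value 1) x 2^3 = 8
  Digit '0' (value 0) x 2^2 = 0
  Digit '0' (value 0) x 2^1 = 0
  Digit '1' (value 1) x 2^0 = 1
Sum = 7145

7145


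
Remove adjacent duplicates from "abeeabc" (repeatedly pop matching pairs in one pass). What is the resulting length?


Input: abeeabc
Stack-based adjacent duplicate removal:
  Read 'a': push. Stack: a
  Read 'b': push. Stack: ab
  Read 'e': push. Stack: abe
  Read 'e': matches stack top 'e' => pop. Stack: ab
  Read 'a': push. Stack: aba
  Read 'b': push. Stack: abab
  Read 'c': push. Stack: ababc
Final stack: "ababc" (length 5)

5


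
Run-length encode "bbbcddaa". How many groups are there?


Input: bbbcddaa
Scanning for consecutive runs:
  Group 1: 'b' x 3 (positions 0-2)
  Group 2: 'c' x 1 (positions 3-3)
  Group 3: 'd' x 2 (positions 4-5)
  Group 4: 'a' x 2 (positions 6-7)
Total groups: 4

4


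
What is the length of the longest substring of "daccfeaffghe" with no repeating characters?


Input: "daccfeaffghe"
Sliding window (track last position of each char):
  Position 0 ('d'): window [0,0] length 1 -- new best
  Position 1 ('a'): window [0,1] length 2 -- new best
  Position 2 ('c'): window [0,2] length 3 -- new best
  Position 3 ('c'): repeat (last at 2), move window start to 3
  Position 3 ('c'): window [3,3] length 1
  Position 4 ('f'): window [3,4] length 2
  Position 5 ('e'): window [3,5] length 3
  Position 6 ('a'): window [3,6] length 4 -- new best
  Position 7 ('f'): repeat (last at 4), move window start to 5
  Position 7 ('f'): window [5,7] length 3
  Position 8 ('f'): repeat (last at 7), move window start to 8
  Position 8 ('f'): window [8,8] length 1
  Position 9 ('g'): window [8,9] length 2
  Position 10 ('h'): window [8,10] length 3
  Position 11 ('e'): window [8,11] length 4
Longest substring with no repeats: "cfea" with length 4

4


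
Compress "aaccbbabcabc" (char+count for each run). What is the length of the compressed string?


Input: aaccbbabcabc
Runs:
  'a' x 2 => "a2"
  'c' x 2 => "c2"
  'b' x 2 => "b2"
  'a' x 1 => "a1"
  'b' x 1 => "b1"
  'c' x 1 => "c1"
  'a' x 1 => "a1"
  'b' x 1 => "b1"
  'c' x 1 => "c1"
Compressed: "a2c2b2a1b1c1a1b1c1"
Compressed length: 18

18


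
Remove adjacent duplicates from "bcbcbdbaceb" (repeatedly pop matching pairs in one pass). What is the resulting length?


Input: bcbcbdbaceb
Stack-based adjacent duplicate removal:
  Read 'b': push. Stack: b
  Read 'c': push. Stack: bc
  Read 'b': push. Stack: bcb
  Read 'c': push. Stack: bcbc
  Read 'b': push. Stack: bcbcb
  Read 'd': push. Stack: bcbcbd
  Read 'b': push. Stack: bcbcbdb
  Read 'a': push. Stack: bcbcbdba
  Read 'c': push. Stack: bcbcbdbac
  Read 'e': push. Stack: bcbcbdbace
  Read 'b': push. Stack: bcbcbdbaceb
Final stack: "bcbcbdbaceb" (length 11)

11


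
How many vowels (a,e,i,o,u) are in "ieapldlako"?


Input: ieapldlako
Checking each character:
  'i' at position 0: vowel (running total: 1)
  'e' at position 1: vowel (running total: 2)
  'a' at position 2: vowel (running total: 3)
  'p' at position 3: consonant
  'l' at position 4: consonant
  'd' at position 5: consonant
  'l' at position 6: consonant
  'a' at position 7: vowel (running total: 4)
  'k' at position 8: consonant
  'o' at position 9: vowel (running total: 5)
Total vowels: 5

5


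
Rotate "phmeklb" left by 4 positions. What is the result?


Input: "phmeklb", rotate left by 4
First 4 characters: "phme"
Remaining characters: "klb"
Concatenate remaining + first: "klb" + "phme" = "klbphme"

klbphme


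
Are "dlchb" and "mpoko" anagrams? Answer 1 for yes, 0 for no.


Strings: "dlchb", "mpoko"
Sorted first:  bcdhl
Sorted second: kmoop
Differ at position 0: 'b' vs 'k' => not anagrams

0


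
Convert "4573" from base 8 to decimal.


Input: "4573" in base 8
Positional expansion:
  Digit '4' (value 4) x 8^3 = 2048
  Digit '5' (value 5) x 8^2 = 320
  Digit '7' (value 7) x 8^1 = 56
  Digit '3' (value 3) x 8^0 = 3
Sum = 2427

2427


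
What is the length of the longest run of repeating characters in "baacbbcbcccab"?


Input: "baacbbcbcccab"
Scanning for longest run:
  Position 1 ('a'): new char, reset run to 1
  Position 2 ('a'): continues run of 'a', length=2
  Position 3 ('c'): new char, reset run to 1
  Position 4 ('b'): new char, reset run to 1
  Position 5 ('b'): continues run of 'b', length=2
  Position 6 ('c'): new char, reset run to 1
  Position 7 ('b'): new char, reset run to 1
  Position 8 ('c'): new char, reset run to 1
  Position 9 ('c'): continues run of 'c', length=2
  Position 10 ('c'): continues run of 'c', length=3
  Position 11 ('a'): new char, reset run to 1
  Position 12 ('b'): new char, reset run to 1
Longest run: 'c' with length 3

3


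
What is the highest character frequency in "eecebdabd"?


Input: eecebdabd
Character counts:
  'a': 1
  'b': 2
  'c': 1
  'd': 2
  'e': 3
Maximum frequency: 3

3


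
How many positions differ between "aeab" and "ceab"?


Comparing "aeab" and "ceab" position by position:
  Position 0: 'a' vs 'c' => DIFFER
  Position 1: 'e' vs 'e' => same
  Position 2: 'a' vs 'a' => same
  Position 3: 'b' vs 'b' => same
Positions that differ: 1

1


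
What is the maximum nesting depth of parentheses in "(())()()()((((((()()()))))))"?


Input: "(())()()()((((((()()()))))))"
Tracking depth:
  Position 0 '(': depth becomes 1
  Position 1 '(': depth becomes 2
  Position 2 ')': depth becomes 1
  Position 3 ')': depth becomes 0
  Position 4 '(': depth becomes 1
  Position 5 ')': depth becomes 0
  Position 6 '(': depth becomes 1
  Position 7 ')': depth becomes 0
  Position 8 '(': depth becomes 1
  Position 9 ')': depth becomes 0
  Position 10 '(': depth becomes 1
  Position 11 '(': depth becomes 2
  Position 12 '(': depth becomes 3
  Position 13 '(': depth becomes 4
  Position 14 '(': depth becomes 5
  Position 15 '(': depth becomes 6
  Position 16 '(': depth becomes 7
  Position 17 ')': depth becomes 6
  Position 18 '(': depth becomes 7
  Position 19 ')': depth becomes 6
  Position 20 '(': depth becomes 7
  Position 21 ')': depth becomes 6
  Position 22 ')': depth becomes 5
  Position 23 ')': depth becomes 4
  Position 24 ')': depth becomes 3
  Position 25 ')': depth becomes 2
  Position 26 ')': depth becomes 1
  Position 27 ')': depth becomes 0
Maximum depth reached: 7

7


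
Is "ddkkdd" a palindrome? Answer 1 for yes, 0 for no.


Input: ddkkdd
Reversed: ddkkdd
  Compare pos 0 ('d') with pos 5 ('d'): match
  Compare pos 1 ('d') with pos 4 ('d'): match
  Compare pos 2 ('k') with pos 3 ('k'): match
Result: palindrome

1


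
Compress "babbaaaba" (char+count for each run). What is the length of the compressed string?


Input: babbaaaba
Runs:
  'b' x 1 => "b1"
  'a' x 1 => "a1"
  'b' x 2 => "b2"
  'a' x 3 => "a3"
  'b' x 1 => "b1"
  'a' x 1 => "a1"
Compressed: "b1a1b2a3b1a1"
Compressed length: 12

12


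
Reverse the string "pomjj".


Input: pomjj
Reading characters right to left:
  Position 4: 'j'
  Position 3: 'j'
  Position 2: 'm'
  Position 1: 'o'
  Position 0: 'p'
Reversed: jjmop

jjmop


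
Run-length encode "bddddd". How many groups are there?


Input: bddddd
Scanning for consecutive runs:
  Group 1: 'b' x 1 (positions 0-0)
  Group 2: 'd' x 5 (positions 1-5)
Total groups: 2

2


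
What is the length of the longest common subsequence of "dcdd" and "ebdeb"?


LCS of "dcdd" and "ebdeb"
DP table:
           e    b    d    e    b
      0    0    0    0    0    0
  d   0    0    0    1    1    1
  c   0    0    0    1    1    1
  d   0    0    0    1    1    1
  d   0    0    0    1    1    1
LCS length = dp[4][5] = 1

1


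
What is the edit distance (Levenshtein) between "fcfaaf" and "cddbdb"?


Computing edit distance: "fcfaaf" -> "cddbdb"
DP table:
           c    d    d    b    d    b
      0    1    2    3    4    5    6
  f   1    1    2    3    4    5    6
  c   2    1    2    3    4    5    6
  f   3    2    2    3    4    5    6
  a   4    3    3    3    4    5    6
  a   5    4    4    4    4    5    6
  f   6    5    5    5    5    5    6
Edit distance = dp[6][6] = 6

6


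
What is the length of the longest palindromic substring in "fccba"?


Input: "fccba"
Checking substrings for palindromes:
  [1:3] "cc" (len 2) => palindrome
Longest palindromic substring: "cc" with length 2

2


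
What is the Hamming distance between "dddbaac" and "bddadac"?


Comparing "dddbaac" and "bddadac" position by position:
  Position 0: 'd' vs 'b' => differ
  Position 1: 'd' vs 'd' => same
  Position 2: 'd' vs 'd' => same
  Position 3: 'b' vs 'a' => differ
  Position 4: 'a' vs 'd' => differ
  Position 5: 'a' vs 'a' => same
  Position 6: 'c' vs 'c' => same
Total differences (Hamming distance): 3

3


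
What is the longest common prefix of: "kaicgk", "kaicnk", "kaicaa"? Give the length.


Words: kaicgk, kaicnk, kaicaa
  Position 0: all 'k' => match
  Position 1: all 'a' => match
  Position 2: all 'i' => match
  Position 3: all 'c' => match
  Position 4: ('g', 'n', 'a') => mismatch, stop
LCP = "kaic" (length 4)

4


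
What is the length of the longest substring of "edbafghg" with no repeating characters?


Input: "edbafghg"
Sliding window (track last position of each char):
  Position 0 ('e'): window [0,0] length 1 -- new best
  Position 1 ('d'): window [0,1] length 2 -- new best
  Position 2 ('b'): window [0,2] length 3 -- new best
  Position 3 ('a'): window [0,3] length 4 -- new best
  Position 4 ('f'): window [0,4] length 5 -- new best
  Position 5 ('g'): window [0,5] length 6 -- new best
  Position 6 ('h'): window [0,6] length 7 -- new best
  Position 7 ('g'): repeat (last at 5), move window start to 6
  Position 7 ('g'): window [6,7] length 2
Longest substring with no repeats: "edbafgh" with length 7

7


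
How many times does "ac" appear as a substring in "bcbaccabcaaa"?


Searching for "ac" in "bcbaccabcaaa"
Scanning each position:
  Position 0: "bc" => no
  Position 1: "cb" => no
  Position 2: "ba" => no
  Position 3: "ac" => MATCH
  Position 4: "cc" => no
  Position 5: "ca" => no
  Position 6: "ab" => no
  Position 7: "bc" => no
  Position 8: "ca" => no
  Position 9: "aa" => no
  Position 10: "aa" => no
Total occurrences: 1

1


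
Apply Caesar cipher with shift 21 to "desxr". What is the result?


Caesar cipher: shift "desxr" by 21
  'd' (pos 3) + 21 = pos 24 = 'y'
  'e' (pos 4) + 21 = pos 25 = 'z'
  's' (pos 18) + 21 = pos 13 = 'n'
  'x' (pos 23) + 21 = pos 18 = 's'
  'r' (pos 17) + 21 = pos 12 = 'm'
Result: yznsm

yznsm


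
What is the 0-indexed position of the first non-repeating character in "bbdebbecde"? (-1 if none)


Input: bbdebbecde
Character frequencies:
  'b': 4
  'c': 1
  'd': 2
  'e': 3
Scanning left to right for freq == 1:
  Position 0 ('b'): freq=4, skip
  Position 1 ('b'): freq=4, skip
  Position 2 ('d'): freq=2, skip
  Position 3 ('e'): freq=3, skip
  Position 4 ('b'): freq=4, skip
  Position 5 ('b'): freq=4, skip
  Position 6 ('e'): freq=3, skip
  Position 7 ('c'): unique! => answer = 7

7


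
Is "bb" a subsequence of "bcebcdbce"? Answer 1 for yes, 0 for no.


Check if "bb" is a subsequence of "bcebcdbce"
Greedy scan:
  Position 0 ('b'): matches sub[0] = 'b'
  Position 1 ('c'): no match needed
  Position 2 ('e'): no match needed
  Position 3 ('b'): matches sub[1] = 'b'
  Position 4 ('c'): no match needed
  Position 5 ('d'): no match needed
  Position 6 ('b'): no match needed
  Position 7 ('c'): no match needed
  Position 8 ('e'): no match needed
All 2 characters matched => is a subsequence

1


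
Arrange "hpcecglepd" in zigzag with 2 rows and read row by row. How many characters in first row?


Zigzag "hpcecglepd" into 2 rows:
Placing characters:
  'h' => row 0
  'p' => row 1
  'c' => row 0
  'e' => row 1
  'c' => row 0
  'g' => row 1
  'l' => row 0
  'e' => row 1
  'p' => row 0
  'd' => row 1
Rows:
  Row 0: "hcclp"
  Row 1: "peged"
First row length: 5

5


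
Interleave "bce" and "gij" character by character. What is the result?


Interleaving "bce" and "gij":
  Position 0: 'b' from first, 'g' from second => "bg"
  Position 1: 'c' from first, 'i' from second => "ci"
  Position 2: 'e' from first, 'j' from second => "ej"
Result: bgciej

bgciej


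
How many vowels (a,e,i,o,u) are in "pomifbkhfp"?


Input: pomifbkhfp
Checking each character:
  'p' at position 0: consonant
  'o' at position 1: vowel (running total: 1)
  'm' at position 2: consonant
  'i' at position 3: vowel (running total: 2)
  'f' at position 4: consonant
  'b' at position 5: consonant
  'k' at position 6: consonant
  'h' at position 7: consonant
  'f' at position 8: consonant
  'p' at position 9: consonant
Total vowels: 2

2


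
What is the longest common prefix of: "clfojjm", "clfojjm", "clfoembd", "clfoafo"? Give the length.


Words: clfojjm, clfojjm, clfoembd, clfoafo
  Position 0: all 'c' => match
  Position 1: all 'l' => match
  Position 2: all 'f' => match
  Position 3: all 'o' => match
  Position 4: ('j', 'j', 'e', 'a') => mismatch, stop
LCP = "clfo" (length 4)

4


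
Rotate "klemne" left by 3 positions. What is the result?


Input: "klemne", rotate left by 3
First 3 characters: "kle"
Remaining characters: "mne"
Concatenate remaining + first: "mne" + "kle" = "mnekle"

mnekle


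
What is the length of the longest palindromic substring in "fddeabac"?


Input: "fddeabac"
Checking substrings for palindromes:
  [4:7] "aba" (len 3) => palindrome
  [1:3] "dd" (len 2) => palindrome
Longest palindromic substring: "aba" with length 3

3


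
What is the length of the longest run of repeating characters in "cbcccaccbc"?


Input: "cbcccaccbc"
Scanning for longest run:
  Position 1 ('b'): new char, reset run to 1
  Position 2 ('c'): new char, reset run to 1
  Position 3 ('c'): continues run of 'c', length=2
  Position 4 ('c'): continues run of 'c', length=3
  Position 5 ('a'): new char, reset run to 1
  Position 6 ('c'): new char, reset run to 1
  Position 7 ('c'): continues run of 'c', length=2
  Position 8 ('b'): new char, reset run to 1
  Position 9 ('c'): new char, reset run to 1
Longest run: 'c' with length 3

3
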